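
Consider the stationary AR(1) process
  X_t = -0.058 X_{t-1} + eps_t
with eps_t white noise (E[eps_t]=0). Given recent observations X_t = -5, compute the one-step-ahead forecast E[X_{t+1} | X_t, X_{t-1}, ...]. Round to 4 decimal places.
E[X_{t+1} \mid \mathcal F_t] = 0.2900

For an AR(p) model X_t = c + sum_i phi_i X_{t-i} + eps_t, the
one-step-ahead conditional mean is
  E[X_{t+1} | X_t, ...] = c + sum_i phi_i X_{t+1-i}.
Substitute known values:
  E[X_{t+1} | ...] = (-0.058) * (-5)
                   = 0.2900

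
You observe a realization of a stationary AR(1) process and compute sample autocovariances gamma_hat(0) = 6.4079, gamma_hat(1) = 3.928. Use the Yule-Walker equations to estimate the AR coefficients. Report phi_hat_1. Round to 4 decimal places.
\hat\phi_{1} = 0.6130

The Yule-Walker equations for an AR(p) process read, in matrix form,
  Gamma_p phi = r_p,   with   (Gamma_p)_{ij} = gamma(|i - j|),
                       (r_p)_i = gamma(i),   i,j = 1..p.
Substitute the sample gammas (Toeplitz matrix and right-hand side of size 1):
  Gamma_p = [[6.4079]]
  r_p     = [3.928]
With p = 1 this is the single equation gamma(0) phi_1 = gamma(1):
  phi_hat_1 = gamma(1) / gamma(0) = 3.928 / 6.4079 = 0.6130.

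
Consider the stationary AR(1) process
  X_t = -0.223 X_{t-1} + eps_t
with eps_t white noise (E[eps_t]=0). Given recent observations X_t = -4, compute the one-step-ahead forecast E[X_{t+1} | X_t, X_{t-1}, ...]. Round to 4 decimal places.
E[X_{t+1} \mid \mathcal F_t] = 0.8920

For an AR(p) model X_t = c + sum_i phi_i X_{t-i} + eps_t, the
one-step-ahead conditional mean is
  E[X_{t+1} | X_t, ...] = c + sum_i phi_i X_{t+1-i}.
Substitute known values:
  E[X_{t+1} | ...] = (-0.223) * (-4)
                   = 0.8920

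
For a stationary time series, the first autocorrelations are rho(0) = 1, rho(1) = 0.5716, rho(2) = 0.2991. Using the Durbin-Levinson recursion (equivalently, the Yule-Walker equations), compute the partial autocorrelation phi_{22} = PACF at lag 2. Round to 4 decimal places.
\phi_{22} = -0.0410

The PACF at lag k is phi_{kk}, the last component of the solution
to the Yule-Walker system G_k phi = r_k where
  (G_k)_{ij} = rho(|i - j|), (r_k)_i = rho(i), i,j = 1..k.
Equivalently, Durbin-Levinson gives phi_{kk} iteratively:
  phi_{11} = rho(1)
  phi_{kk} = [rho(k) - sum_{j=1..k-1} phi_{k-1,j} rho(k-j)]
            / [1 - sum_{j=1..k-1} phi_{k-1,j} rho(j)],
  phi_{k,j} = phi_{k-1,j} - phi_{kk} phi_{k-1,k-j},  j = 1..k-1.
Step k = 1:
  phi_11 = rho(1) = 0.5716.
Step k = 2:
  phi_22 = [rho(2) - phi_11 rho(1)] / [1 - phi_11 rho(1)] = [0.2991 - (0.5716)(0.5716)] / [1 - (0.5716)(0.5716)]
         = -0.02762656 / 0.67327344 = -0.041.
Therefore phi_{22} = -0.0410.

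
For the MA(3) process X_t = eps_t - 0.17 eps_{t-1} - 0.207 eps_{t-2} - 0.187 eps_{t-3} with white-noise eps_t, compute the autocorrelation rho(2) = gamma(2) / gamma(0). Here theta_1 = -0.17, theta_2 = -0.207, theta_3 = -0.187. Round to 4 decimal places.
\rho(2) = -0.1583

For an MA(q) process with theta_0 = 1, the autocovariance is
  gamma(k) = sigma^2 * sum_{i=0..q-k} theta_i * theta_{i+k},
and rho(k) = gamma(k) / gamma(0). Sigma^2 cancels.
  numerator   = (1)*(-0.207) + (-0.17)*(-0.187) = -0.17521.
  denominator = (1)^2 + (-0.17)^2 + (-0.207)^2 + (-0.187)^2 = 1.106718.
  rho(2) = -0.17521 / 1.106718 = -0.1583.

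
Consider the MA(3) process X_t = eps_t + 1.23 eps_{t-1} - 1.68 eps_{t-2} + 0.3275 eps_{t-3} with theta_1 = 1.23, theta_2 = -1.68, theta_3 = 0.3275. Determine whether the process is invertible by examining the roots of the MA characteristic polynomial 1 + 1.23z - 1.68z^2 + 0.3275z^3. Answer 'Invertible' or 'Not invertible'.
\text{Not invertible}

The MA(q) characteristic polynomial is P(z) = 1 + 1.23z - 1.68z^2 + 0.3275z^3.
Invertibility requires all roots to lie outside the unit circle, i.e. |z| > 1 for every root.
Degree 3: look for a simple real root z0 first, then factor out (1 - z/z0) and solve the remaining quadratic.
Testing z0 = 4: P(4) = 1 + (1.23)(4) + (-1.68)(4)^2 + (0.3275)(4)^3
  = 1 + (4.92) + (-26.88) + (20.96) = 0.  So z_0 = 4 is a root, |z_0| = 4.
Divide out the factor (1 - 0.25 z) = (1 - z/z0) (since 1/z0 = 0.25):
  P(z) = (1 - 0.25 z)(1 + (1.48) z + (-1.31) z^2)
  [check: z-coef 1.48 - (0.25) = 1.23; z^2-coef -1.31 - (0.25)(1.48) = -1.68; z^3-coef -(0.25)(-1.31) = 0.3275.]
Remaining roots from the quadratic factor 1 + (1.48) z + (-1.31) z^2:
  Set 1 + (1.48) z + (-1.31) z^2 = 0, i.e. a z^2 + b z + c = 0 with a = -1.31, b = 1.48, c = 1.
  Discriminant D = b^2 - 4ac = (1.48)^2 - 4*(-1.31)*1 = 2.1904 - (-5.24) = 7.4304.
  D >= 0, so the roots are real: z = (-b +/- sqrt(D)) / (2a) = (-1.48 +/- 2.725876) / (-2.62).
    z_1 = (-1.48 + 2.725876) / (-2.62) = -0.4755,   |z_1| = 0.4755.
    z_2 = (-1.48 - 2.725876) / (-2.62) = 1.6053,   |z_2| = 1.6053.
Moduli of all roots: 4.0000, 0.4755, 1.6053.
All moduli strictly greater than 1? No.
Verdict: Not invertible.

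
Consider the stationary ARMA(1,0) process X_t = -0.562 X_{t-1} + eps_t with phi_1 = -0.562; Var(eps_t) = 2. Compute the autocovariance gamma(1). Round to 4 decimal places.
\gamma(1) = -1.6429

Multiply the model equation by X_{t-k} and take expectations. With theta_0 = psi_0 = 1 and psi_j the MA(infinity) weights, this gives
  gamma(k) - sum_i phi_i gamma(k-i) = c_k,
  c_k = sigma^2 * sum_{j=k..q} theta_j psi_{j-k}   (c_k = 0 for k > q),
using gamma(-m) = gamma(m).
Pure AR (q = 0): c_0 = sigma^2 = 2, c_k = 0 for k >= 1.
Equations for k = 0 and k = 1 (AR order 1):
  gamma(0) = phi_1 gamma(1) + c_0
  gamma(1) = phi_1 gamma(0) + c_1
Substituting the second into the first: gamma(0) (1 - phi_1^2) = c_0 + phi_1 c_1, so
  gamma(0) = c_0 / (1 - phi_1^2) = 2 / (1 - (-0.562)^2) = 2 / 0.684156 = 2.92331.
  gamma(1) = phi_1 gamma(0) = (-0.562)(2.92331) = -1.6429.
Therefore gamma(1) = -1.6429 (to 4 decimal places).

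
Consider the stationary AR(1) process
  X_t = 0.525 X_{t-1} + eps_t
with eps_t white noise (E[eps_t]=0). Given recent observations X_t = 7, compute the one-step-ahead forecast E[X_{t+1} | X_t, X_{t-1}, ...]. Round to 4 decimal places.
E[X_{t+1} \mid \mathcal F_t] = 3.6750

For an AR(p) model X_t = c + sum_i phi_i X_{t-i} + eps_t, the
one-step-ahead conditional mean is
  E[X_{t+1} | X_t, ...] = c + sum_i phi_i X_{t+1-i}.
Substitute known values:
  E[X_{t+1} | ...] = (0.525) * (7)
                   = 3.6750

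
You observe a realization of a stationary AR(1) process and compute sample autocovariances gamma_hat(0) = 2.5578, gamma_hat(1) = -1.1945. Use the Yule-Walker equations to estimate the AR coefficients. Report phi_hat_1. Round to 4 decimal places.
\hat\phi_{1} = -0.4670

The Yule-Walker equations for an AR(p) process read, in matrix form,
  Gamma_p phi = r_p,   with   (Gamma_p)_{ij} = gamma(|i - j|),
                       (r_p)_i = gamma(i),   i,j = 1..p.
Substitute the sample gammas (Toeplitz matrix and right-hand side of size 1):
  Gamma_p = [[2.5578]]
  r_p     = [-1.1945]
With p = 1 this is the single equation gamma(0) phi_1 = gamma(1):
  phi_hat_1 = gamma(1) / gamma(0) = -1.1945 / 2.5578 = -0.4670.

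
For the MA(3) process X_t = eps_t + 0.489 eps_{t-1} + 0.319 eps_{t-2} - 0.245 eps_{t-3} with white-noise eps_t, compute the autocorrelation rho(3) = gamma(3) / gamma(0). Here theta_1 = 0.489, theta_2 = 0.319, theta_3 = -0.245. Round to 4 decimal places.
\rho(3) = -0.1749

For an MA(q) process with theta_0 = 1, the autocovariance is
  gamma(k) = sigma^2 * sum_{i=0..q-k} theta_i * theta_{i+k},
and rho(k) = gamma(k) / gamma(0). Sigma^2 cancels.
  numerator   = (1)*(-0.245) = -0.245.
  denominator = (1)^2 + (0.489)^2 + (0.319)^2 + (-0.245)^2 = 1.400907.
  rho(3) = -0.245 / 1.400907 = -0.1749.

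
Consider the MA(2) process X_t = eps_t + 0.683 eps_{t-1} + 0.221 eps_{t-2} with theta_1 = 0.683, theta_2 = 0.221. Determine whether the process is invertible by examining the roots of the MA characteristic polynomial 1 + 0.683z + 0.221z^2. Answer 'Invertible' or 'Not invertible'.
\text{Invertible}

The MA(q) characteristic polynomial is P(z) = 1 + 0.683z + 0.221z^2.
Invertibility requires all roots to lie outside the unit circle, i.e. |z| > 1 for every root.
Set 1 + (0.683) z + (0.221) z^2 = 0, i.e. a z^2 + b z + c = 0 with a = 0.221, b = 0.683, c = 1.
Discriminant D = b^2 - 4ac = (0.683)^2 - 4*(0.221)*1 = 0.466489 - (0.884) = -0.417511.
D < 0, so the roots are the complex-conjugate pair z = (-b +/- i sqrt(-D)) / (2a) = -1.5452 +/- 1.4619i.
For a conjugate pair |z|^2 = z * conj(z) = (product of roots) = c/a = 1/(0.221) = 4.524887, so |z| = sqrt(4.524887) = 2.1272 for both roots.
Moduli of all roots: 2.1272, 2.1272.
All moduli strictly greater than 1? Yes.
Verdict: Invertible.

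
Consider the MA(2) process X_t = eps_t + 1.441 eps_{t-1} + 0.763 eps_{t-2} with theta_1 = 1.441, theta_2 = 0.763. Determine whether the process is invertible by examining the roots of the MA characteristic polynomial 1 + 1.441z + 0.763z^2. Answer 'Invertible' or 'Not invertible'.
\text{Invertible}

The MA(q) characteristic polynomial is P(z) = 1 + 1.441z + 0.763z^2.
Invertibility requires all roots to lie outside the unit circle, i.e. |z| > 1 for every root.
Set 1 + (1.441) z + (0.763) z^2 = 0, i.e. a z^2 + b z + c = 0 with a = 0.763, b = 1.441, c = 1.
Discriminant D = b^2 - 4ac = (1.441)^2 - 4*(0.763)*1 = 2.076481 - (3.052) = -0.975519.
D < 0, so the roots are the complex-conjugate pair z = (-b +/- i sqrt(-D)) / (2a) = -0.9443 +/- 0.6472i.
For a conjugate pair |z|^2 = z * conj(z) = (product of roots) = c/a = 1/(0.763) = 1.310616, so |z| = sqrt(1.310616) = 1.1448 for both roots.
Moduli of all roots: 1.1448, 1.1448.
All moduli strictly greater than 1? Yes.
Verdict: Invertible.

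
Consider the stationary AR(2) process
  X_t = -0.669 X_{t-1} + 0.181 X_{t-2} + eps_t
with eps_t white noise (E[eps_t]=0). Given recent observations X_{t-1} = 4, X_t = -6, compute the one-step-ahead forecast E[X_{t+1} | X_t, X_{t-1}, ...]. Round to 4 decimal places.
E[X_{t+1} \mid \mathcal F_t] = 4.7380

For an AR(p) model X_t = c + sum_i phi_i X_{t-i} + eps_t, the
one-step-ahead conditional mean is
  E[X_{t+1} | X_t, ...] = c + sum_i phi_i X_{t+1-i}.
Substitute known values:
  E[X_{t+1} | ...] = (-0.669) * (-6) + (0.181) * (4)
                   = 4.7380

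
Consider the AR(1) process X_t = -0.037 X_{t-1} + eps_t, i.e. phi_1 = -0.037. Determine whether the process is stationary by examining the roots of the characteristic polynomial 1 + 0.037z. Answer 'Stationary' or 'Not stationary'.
\text{Stationary}

The AR(p) characteristic polynomial is P(z) = 1 + 0.037z.
Stationarity requires all roots to lie outside the unit circle, i.e. |z| > 1 for every root.
This is linear in z: 1 + (0.037) z = 0  =>  z = -1/(0.037) = -27.027027,  |z| = 27.027027.
Moduli of all roots: 27.0270.
All moduli strictly greater than 1? Yes.
Verdict: Stationary.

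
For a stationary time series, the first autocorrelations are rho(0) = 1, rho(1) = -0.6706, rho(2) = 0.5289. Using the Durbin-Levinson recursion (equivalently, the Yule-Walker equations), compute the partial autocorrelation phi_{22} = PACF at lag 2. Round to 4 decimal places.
\phi_{22} = 0.1439

The PACF at lag k is phi_{kk}, the last component of the solution
to the Yule-Walker system G_k phi = r_k where
  (G_k)_{ij} = rho(|i - j|), (r_k)_i = rho(i), i,j = 1..k.
Equivalently, Durbin-Levinson gives phi_{kk} iteratively:
  phi_{11} = rho(1)
  phi_{kk} = [rho(k) - sum_{j=1..k-1} phi_{k-1,j} rho(k-j)]
            / [1 - sum_{j=1..k-1} phi_{k-1,j} rho(j)],
  phi_{k,j} = phi_{k-1,j} - phi_{kk} phi_{k-1,k-j},  j = 1..k-1.
Step k = 1:
  phi_11 = rho(1) = -0.6706.
Step k = 2:
  phi_22 = [rho(2) - phi_11 rho(1)] / [1 - phi_11 rho(1)] = [0.5289 - (-0.6706)(-0.6706)] / [1 - (-0.6706)(-0.6706)]
         = 0.07919564 / 0.55029564 = 0.1439.
Therefore phi_{22} = 0.1439.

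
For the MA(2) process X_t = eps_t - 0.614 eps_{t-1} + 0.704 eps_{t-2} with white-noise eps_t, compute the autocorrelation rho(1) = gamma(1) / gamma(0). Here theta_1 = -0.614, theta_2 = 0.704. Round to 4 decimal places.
\rho(1) = -0.5587

For an MA(q) process with theta_0 = 1, the autocovariance is
  gamma(k) = sigma^2 * sum_{i=0..q-k} theta_i * theta_{i+k},
and rho(k) = gamma(k) / gamma(0). Sigma^2 cancels.
  numerator   = (1)*(-0.614) + (-0.614)*(0.704) = -1.046256.
  denominator = (1)^2 + (-0.614)^2 + (0.704)^2 = 1.872612.
  rho(1) = -1.046256 / 1.872612 = -0.5587.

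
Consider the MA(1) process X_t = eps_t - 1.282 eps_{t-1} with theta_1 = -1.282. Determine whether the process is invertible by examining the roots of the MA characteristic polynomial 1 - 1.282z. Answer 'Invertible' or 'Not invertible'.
\text{Not invertible}

The MA(q) characteristic polynomial is P(z) = 1 - 1.282z.
Invertibility requires all roots to lie outside the unit circle, i.e. |z| > 1 for every root.
This is linear in z: 1 + (-1.282) z = 0  =>  z = -1/(-1.282) = 0.780031,  |z| = 0.780031.
Moduli of all roots: 0.7800.
All moduli strictly greater than 1? No.
Verdict: Not invertible.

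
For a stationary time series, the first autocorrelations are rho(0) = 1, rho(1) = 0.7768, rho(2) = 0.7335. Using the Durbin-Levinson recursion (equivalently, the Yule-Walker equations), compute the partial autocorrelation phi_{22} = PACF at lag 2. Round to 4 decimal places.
\phi_{22} = 0.3280

The PACF at lag k is phi_{kk}, the last component of the solution
to the Yule-Walker system G_k phi = r_k where
  (G_k)_{ij} = rho(|i - j|), (r_k)_i = rho(i), i,j = 1..k.
Equivalently, Durbin-Levinson gives phi_{kk} iteratively:
  phi_{11} = rho(1)
  phi_{kk} = [rho(k) - sum_{j=1..k-1} phi_{k-1,j} rho(k-j)]
            / [1 - sum_{j=1..k-1} phi_{k-1,j} rho(j)],
  phi_{k,j} = phi_{k-1,j} - phi_{kk} phi_{k-1,k-j},  j = 1..k-1.
Step k = 1:
  phi_11 = rho(1) = 0.7768.
Step k = 2:
  phi_22 = [rho(2) - phi_11 rho(1)] / [1 - phi_11 rho(1)] = [0.7335 - (0.7768)(0.7768)] / [1 - (0.7768)(0.7768)]
         = 0.13008176 / 0.39658176 = 0.328.
Therefore phi_{22} = 0.3280.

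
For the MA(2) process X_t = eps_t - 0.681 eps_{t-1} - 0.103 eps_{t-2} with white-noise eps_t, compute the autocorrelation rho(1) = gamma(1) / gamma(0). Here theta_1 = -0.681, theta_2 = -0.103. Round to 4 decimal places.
\rho(1) = -0.4143

For an MA(q) process with theta_0 = 1, the autocovariance is
  gamma(k) = sigma^2 * sum_{i=0..q-k} theta_i * theta_{i+k},
and rho(k) = gamma(k) / gamma(0). Sigma^2 cancels.
  numerator   = (1)*(-0.681) + (-0.681)*(-0.103) = -0.610857.
  denominator = (1)^2 + (-0.681)^2 + (-0.103)^2 = 1.47437.
  rho(1) = -0.610857 / 1.47437 = -0.4143.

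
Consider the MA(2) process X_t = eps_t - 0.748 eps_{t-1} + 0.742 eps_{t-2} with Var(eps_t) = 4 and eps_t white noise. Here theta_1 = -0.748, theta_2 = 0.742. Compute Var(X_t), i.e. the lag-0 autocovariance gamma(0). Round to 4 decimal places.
\gamma(0) = 8.4403

For an MA(q) process X_t = eps_t + sum_i theta_i eps_{t-i} with
Var(eps_t) = sigma^2, the variance is
  gamma(0) = sigma^2 * (1 + sum_i theta_i^2).
  sum_i theta_i^2 = (-0.748)^2 + (0.742)^2 = 0.559504 + 0.550564 = 1.110068.
  gamma(0) = 4 * (1 + 1.110068) = 4 * 2.110068 = 8.440272, which rounds to 8.4403.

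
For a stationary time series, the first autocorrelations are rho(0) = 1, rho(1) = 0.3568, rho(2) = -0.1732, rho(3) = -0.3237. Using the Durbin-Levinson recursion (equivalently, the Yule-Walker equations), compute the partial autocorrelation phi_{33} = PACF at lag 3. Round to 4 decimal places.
\phi_{33} = -0.1531

The PACF at lag k is phi_{kk}, the last component of the solution
to the Yule-Walker system G_k phi = r_k where
  (G_k)_{ij} = rho(|i - j|), (r_k)_i = rho(i), i,j = 1..k.
Equivalently, Durbin-Levinson gives phi_{kk} iteratively:
  phi_{11} = rho(1)
  phi_{kk} = [rho(k) - sum_{j=1..k-1} phi_{k-1,j} rho(k-j)]
            / [1 - sum_{j=1..k-1} phi_{k-1,j} rho(j)],
  phi_{k,j} = phi_{k-1,j} - phi_{kk} phi_{k-1,k-j},  j = 1..k-1.
Step k = 1:
  phi_11 = rho(1) = 0.3568.
Step k = 2:
  phi_22 = [rho(2) - phi_11 rho(1)] / [1 - phi_11 rho(1)] = [-0.1732 - (0.3568)(0.3568)] / [1 - (0.3568)(0.3568)]
         = -0.30050624 / 0.87269376 = -0.344343.
  Update: phi_21 = phi_11 - phi_22 phi_11 = 0.3568 - (-0.344343)(0.3568) = 0.479662.
Step k = 3:
  phi_33 = [rho(3) - phi_21 rho(2) - phi_22 rho(1)] / [1 - phi_21 rho(1) - phi_22 rho(2)]
    numerator   = -0.3237 - (0.479662)(-0.1732) - (-0.344343)(0.3568) = -0.11776091
    denominator = 1 - (0.479662)(0.3568) - (-0.344343)(-0.1732) = 0.76921645
  phi_33 = -0.11776091 / 0.76921645 = -0.1531.
Therefore phi_{33} = -0.1531.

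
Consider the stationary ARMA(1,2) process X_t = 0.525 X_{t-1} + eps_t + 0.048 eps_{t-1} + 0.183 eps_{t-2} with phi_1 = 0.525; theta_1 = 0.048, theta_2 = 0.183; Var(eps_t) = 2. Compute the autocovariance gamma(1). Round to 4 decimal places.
\gamma(1) = 2.0398

Multiply the model equation by X_{t-k} and take expectations. With theta_0 = psi_0 = 1 and psi_j the MA(infinity) weights, this gives
  gamma(k) - sum_i phi_i gamma(k-i) = c_k,
  c_k = sigma^2 * sum_{j=k..q} theta_j psi_{j-k}   (c_k = 0 for k > q),
using gamma(-m) = gamma(m).
psi-weights needed (psi_j = theta_j + sum_i phi_i psi_{j-i}):
  psi_1 = theta_1 + phi_1 = 0.048 + (0.525) = 0.573
  psi_2 = theta_2 + phi_1 psi_1 = 0.183 + (0.525)(0.573) = 0.483825
Right-hand sides:
  c_0 = sigma^2 (1 + theta_1 psi_1 + theta_2 psi_2) = 2 * (1 + (0.048)(0.573) + (0.183)(0.483825)) = 2 * 1.116044 = 2.232088
  c_1 = sigma^2 (theta_1 + theta_2 psi_1) = 2 * (0.048 + (0.183)(0.573)) = 0.305718
  c_2 = sigma^2 theta_2 = 2 * (0.183) = 0.366
Equations for k = 0 and k = 1 (AR order 1):
  gamma(0) = phi_1 gamma(1) + c_0
  gamma(1) = phi_1 gamma(0) + c_1
Substituting the second into the first: gamma(0) (1 - phi_1^2) = c_0 + phi_1 c_1, so
  gamma(0) = (c_0 + phi_1 c_1) / (1 - phi_1^2) = (2.232088 + (0.525)(0.305718)) / (1 - (0.525)^2) = 2.39259 / 0.724375 = 3.302971.
  gamma(1) = phi_1 gamma(0) + c_1 = (0.525)(3.302971) + (0.305718) = 2.039778.
Therefore gamma(1) = 2.0398 (to 4 decimal places).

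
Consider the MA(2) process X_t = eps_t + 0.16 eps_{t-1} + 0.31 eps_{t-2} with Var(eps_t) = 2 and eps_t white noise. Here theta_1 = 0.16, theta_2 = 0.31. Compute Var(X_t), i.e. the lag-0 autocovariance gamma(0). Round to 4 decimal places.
\gamma(0) = 2.2434

For an MA(q) process X_t = eps_t + sum_i theta_i eps_{t-i} with
Var(eps_t) = sigma^2, the variance is
  gamma(0) = sigma^2 * (1 + sum_i theta_i^2).
  sum_i theta_i^2 = (0.16)^2 + (0.31)^2 = 0.0256 + 0.0961 = 0.1217.
  gamma(0) = 2 * (1 + 0.1217) = 2 * 1.1217 = 2.2434.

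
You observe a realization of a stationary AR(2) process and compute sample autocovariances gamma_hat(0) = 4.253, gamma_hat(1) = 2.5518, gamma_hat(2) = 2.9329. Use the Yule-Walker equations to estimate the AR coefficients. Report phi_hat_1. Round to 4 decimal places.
\hat\phi_{1} = 0.2910

The Yule-Walker equations for an AR(p) process read, in matrix form,
  Gamma_p phi = r_p,   with   (Gamma_p)_{ij} = gamma(|i - j|),
                       (r_p)_i = gamma(i),   i,j = 1..p.
Substitute the sample gammas (Toeplitz matrix and right-hand side of size 2):
  Gamma_p = [[4.253, 2.5518], [2.5518, 4.253]]
  r_p     = [2.5518, 2.9329]
Written out:
  4.253 phi_1 + 2.5518 phi_2 = 2.5518
  2.5518 phi_1 + 4.253 phi_2 = 2.9329
Solve by Cramer's rule:
  det = gamma(0)^2 - gamma(1)^2 = (4.253)^2 - (2.5518)^2 = 18.088009 - 6.51168324 = 11.57632576
  phi_hat_1 = [gamma(1) gamma(0) - gamma(1) gamma(2)] / det = [(2.5518)(4.253) - (2.5518)(2.9329)] / 11.57632576 = 3.36863118 / 11.57632576 = 0.291
  phi_hat_2 = [gamma(0) gamma(2) - gamma(1)^2] / det = [(4.253)(2.9329) - (2.5518)^2] / 11.57632576 = 5.96194046 / 11.57632576 = 0.515
So phi_hat = [0.2910, 0.5150].
Therefore phi_hat_1 = 0.2910.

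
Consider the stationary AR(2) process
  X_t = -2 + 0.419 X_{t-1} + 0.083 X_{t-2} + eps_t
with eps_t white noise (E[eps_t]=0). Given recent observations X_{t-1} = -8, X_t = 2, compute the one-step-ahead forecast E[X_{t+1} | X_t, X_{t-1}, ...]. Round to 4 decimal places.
E[X_{t+1} \mid \mathcal F_t] = -1.8260

For an AR(p) model X_t = c + sum_i phi_i X_{t-i} + eps_t, the
one-step-ahead conditional mean is
  E[X_{t+1} | X_t, ...] = c + sum_i phi_i X_{t+1-i}.
Substitute known values:
  E[X_{t+1} | ...] = -2 + (0.419) * (2) + (0.083) * (-8)
                   = -1.8260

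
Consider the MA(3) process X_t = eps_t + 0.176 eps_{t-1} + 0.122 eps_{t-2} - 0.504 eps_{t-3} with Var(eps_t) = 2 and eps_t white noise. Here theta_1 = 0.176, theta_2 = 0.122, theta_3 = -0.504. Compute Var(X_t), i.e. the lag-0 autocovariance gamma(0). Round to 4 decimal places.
\gamma(0) = 2.5998

For an MA(q) process X_t = eps_t + sum_i theta_i eps_{t-i} with
Var(eps_t) = sigma^2, the variance is
  gamma(0) = sigma^2 * (1 + sum_i theta_i^2).
  sum_i theta_i^2 = (0.176)^2 + (0.122)^2 + (-0.504)^2 = 0.030976 + 0.014884 + 0.254016 = 0.299876.
  gamma(0) = 2 * (1 + 0.299876) = 2 * 1.299876 = 2.599752, which rounds to 2.5998.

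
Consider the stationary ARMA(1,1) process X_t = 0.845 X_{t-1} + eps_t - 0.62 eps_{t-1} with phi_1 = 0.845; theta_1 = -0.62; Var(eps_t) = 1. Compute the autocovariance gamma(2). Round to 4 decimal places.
\gamma(2) = 0.3165

Multiply the model equation by X_{t-k} and take expectations. With theta_0 = psi_0 = 1 and psi_j the MA(infinity) weights, this gives
  gamma(k) - sum_i phi_i gamma(k-i) = c_k,
  c_k = sigma^2 * sum_{j=k..q} theta_j psi_{j-k}   (c_k = 0 for k > q),
using gamma(-m) = gamma(m).
psi-weights needed (psi_j = theta_j + sum_i phi_i psi_{j-i}):
  psi_1 = theta_1 + phi_1 = -0.62 + (0.845) = 0.225
Right-hand sides:
  c_0 = sigma^2 (1 + theta_1 psi_1) = 1 * (1 + (-0.62)(0.225)) = 1 * 0.8605 = 0.8605
  c_1 = sigma^2 theta_1 = 1 * (-0.62) = -0.62
  c_2 = 0
Equations for k = 0 and k = 1 (AR order 1):
  gamma(0) = phi_1 gamma(1) + c_0
  gamma(1) = phi_1 gamma(0) + c_1
Substituting the second into the first: gamma(0) (1 - phi_1^2) = c_0 + phi_1 c_1, so
  gamma(0) = (c_0 + phi_1 c_1) / (1 - phi_1^2) = (0.8605 + (0.845)(-0.62)) / (1 - (0.845)^2) = 0.3366 / 0.285975 = 1.177026.
  gamma(1) = phi_1 gamma(0) + c_1 = (0.845)(1.177026) + (-0.62) = 0.374587.
For k = 2 (> q): gamma(2) = phi_1 gamma(1) = (0.845)(0.374587) = 0.316526.
Therefore gamma(2) = 0.3165 (to 4 decimal places).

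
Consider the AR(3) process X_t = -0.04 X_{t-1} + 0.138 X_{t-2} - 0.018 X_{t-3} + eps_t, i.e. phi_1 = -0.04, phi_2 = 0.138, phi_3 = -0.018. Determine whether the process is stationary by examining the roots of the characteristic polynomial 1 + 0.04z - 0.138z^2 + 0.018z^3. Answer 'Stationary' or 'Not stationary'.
\text{Stationary}

The AR(p) characteristic polynomial is P(z) = 1 + 0.04z - 0.138z^2 + 0.018z^3.
Stationarity requires all roots to lie outside the unit circle, i.e. |z| > 1 for every root.
Degree 3: look for a simple real root z0 first, then factor out (1 - z/z0) and solve the remaining quadratic.
Testing z0 = 5: P(5) = 1 + (0.04)(5) + (-0.138)(5)^2 + (0.018)(5)^3
  = 1 + (0.2) + (-3.45) + (2.25) = 0.  So z_0 = 5 is a root, |z_0| = 5.
Divide out the factor (1 - 0.2 z) = (1 - z/z0) (since 1/z0 = 0.2):
  P(z) = (1 - 0.2 z)(1 + (0.24) z + (-0.09) z^2)
  [check: z-coef 0.24 - (0.2) = 0.04; z^2-coef -0.09 - (0.2)(0.24) = -0.138; z^3-coef -(0.2)(-0.09) = 0.018.]
Remaining roots from the quadratic factor 1 + (0.24) z + (-0.09) z^2:
  Set 1 + (0.24) z + (-0.09) z^2 = 0, i.e. a z^2 + b z + c = 0 with a = -0.09, b = 0.24, c = 1.
  Discriminant D = b^2 - 4ac = (0.24)^2 - 4*(-0.09)*1 = 0.0576 - (-0.36) = 0.4176.
  D >= 0, so the roots are real: z = (-b +/- sqrt(D)) / (2a) = (-0.24 +/- 0.64622) / (-0.18).
    z_1 = (-0.24 + 0.64622) / (-0.18) = -2.2568,   |z_1| = 2.2568.
    z_2 = (-0.24 - 0.64622) / (-0.18) = 4.9234,   |z_2| = 4.9234.
Moduli of all roots: 5.0000, 2.2568, 4.9234.
All moduli strictly greater than 1? Yes.
Verdict: Stationary.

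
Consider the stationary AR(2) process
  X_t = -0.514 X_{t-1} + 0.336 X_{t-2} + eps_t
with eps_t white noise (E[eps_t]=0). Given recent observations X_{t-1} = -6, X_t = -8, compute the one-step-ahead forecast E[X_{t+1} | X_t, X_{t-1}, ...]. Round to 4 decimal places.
E[X_{t+1} \mid \mathcal F_t] = 2.0960

For an AR(p) model X_t = c + sum_i phi_i X_{t-i} + eps_t, the
one-step-ahead conditional mean is
  E[X_{t+1} | X_t, ...] = c + sum_i phi_i X_{t+1-i}.
Substitute known values:
  E[X_{t+1} | ...] = (-0.514) * (-8) + (0.336) * (-6)
                   = 2.0960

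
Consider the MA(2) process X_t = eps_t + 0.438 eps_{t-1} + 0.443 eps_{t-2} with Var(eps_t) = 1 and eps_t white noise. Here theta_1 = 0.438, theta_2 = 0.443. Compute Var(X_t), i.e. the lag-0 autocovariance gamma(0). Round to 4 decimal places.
\gamma(0) = 1.3881

For an MA(q) process X_t = eps_t + sum_i theta_i eps_{t-i} with
Var(eps_t) = sigma^2, the variance is
  gamma(0) = sigma^2 * (1 + sum_i theta_i^2).
  sum_i theta_i^2 = (0.438)^2 + (0.443)^2 = 0.191844 + 0.196249 = 0.388093.
  gamma(0) = 1 * (1 + 0.388093) = 1 * 1.388093 = 1.388093, which rounds to 1.3881.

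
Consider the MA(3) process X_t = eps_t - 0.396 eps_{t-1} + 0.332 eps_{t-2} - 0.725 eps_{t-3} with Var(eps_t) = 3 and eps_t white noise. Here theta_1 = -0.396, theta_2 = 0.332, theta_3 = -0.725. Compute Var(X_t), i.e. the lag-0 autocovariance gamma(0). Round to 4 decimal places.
\gamma(0) = 5.3780

For an MA(q) process X_t = eps_t + sum_i theta_i eps_{t-i} with
Var(eps_t) = sigma^2, the variance is
  gamma(0) = sigma^2 * (1 + sum_i theta_i^2).
  sum_i theta_i^2 = (-0.396)^2 + (0.332)^2 + (-0.725)^2 = 0.156816 + 0.110224 + 0.525625 = 0.792665.
  gamma(0) = 3 * (1 + 0.792665) = 3 * 1.792665 = 5.377995, which rounds to 5.3780.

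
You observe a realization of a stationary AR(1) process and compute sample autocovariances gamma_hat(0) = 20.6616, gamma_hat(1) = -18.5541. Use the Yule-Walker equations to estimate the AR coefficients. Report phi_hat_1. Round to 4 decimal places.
\hat\phi_{1} = -0.8980

The Yule-Walker equations for an AR(p) process read, in matrix form,
  Gamma_p phi = r_p,   with   (Gamma_p)_{ij} = gamma(|i - j|),
                       (r_p)_i = gamma(i),   i,j = 1..p.
Substitute the sample gammas (Toeplitz matrix and right-hand side of size 1):
  Gamma_p = [[20.6616]]
  r_p     = [-18.5541]
With p = 1 this is the single equation gamma(0) phi_1 = gamma(1):
  phi_hat_1 = gamma(1) / gamma(0) = -18.5541 / 20.6616 = -0.8980.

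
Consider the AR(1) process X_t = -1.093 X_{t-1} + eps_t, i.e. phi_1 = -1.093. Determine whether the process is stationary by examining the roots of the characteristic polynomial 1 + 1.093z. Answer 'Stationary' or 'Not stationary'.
\text{Not stationary}

The AR(p) characteristic polynomial is P(z) = 1 + 1.093z.
Stationarity requires all roots to lie outside the unit circle, i.e. |z| > 1 for every root.
This is linear in z: 1 + (1.093) z = 0  =>  z = -1/(1.093) = -0.914913,  |z| = 0.914913.
Moduli of all roots: 0.9149.
All moduli strictly greater than 1? No.
Verdict: Not stationary.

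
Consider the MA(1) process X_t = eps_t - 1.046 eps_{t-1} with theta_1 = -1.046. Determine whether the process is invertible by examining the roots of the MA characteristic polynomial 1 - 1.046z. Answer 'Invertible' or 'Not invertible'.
\text{Not invertible}

The MA(q) characteristic polynomial is P(z) = 1 - 1.046z.
Invertibility requires all roots to lie outside the unit circle, i.e. |z| > 1 for every root.
This is linear in z: 1 + (-1.046) z = 0  =>  z = -1/(-1.046) = 0.956023,  |z| = 0.956023.
Moduli of all roots: 0.9560.
All moduli strictly greater than 1? No.
Verdict: Not invertible.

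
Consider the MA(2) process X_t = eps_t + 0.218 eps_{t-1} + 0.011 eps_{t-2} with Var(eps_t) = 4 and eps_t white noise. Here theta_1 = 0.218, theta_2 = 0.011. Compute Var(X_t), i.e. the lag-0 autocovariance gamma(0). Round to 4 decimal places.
\gamma(0) = 4.1906

For an MA(q) process X_t = eps_t + sum_i theta_i eps_{t-i} with
Var(eps_t) = sigma^2, the variance is
  gamma(0) = sigma^2 * (1 + sum_i theta_i^2).
  sum_i theta_i^2 = (0.218)^2 + (0.011)^2 = 0.047524 + 0.000121 = 0.047645.
  gamma(0) = 4 * (1 + 0.047645) = 4 * 1.047645 = 4.19058, which rounds to 4.1906.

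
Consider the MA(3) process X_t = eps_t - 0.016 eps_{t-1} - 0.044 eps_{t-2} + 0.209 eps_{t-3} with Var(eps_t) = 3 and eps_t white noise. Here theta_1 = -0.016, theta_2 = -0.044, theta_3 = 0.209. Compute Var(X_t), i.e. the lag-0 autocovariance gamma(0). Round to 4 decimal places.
\gamma(0) = 3.1376

For an MA(q) process X_t = eps_t + sum_i theta_i eps_{t-i} with
Var(eps_t) = sigma^2, the variance is
  gamma(0) = sigma^2 * (1 + sum_i theta_i^2).
  sum_i theta_i^2 = (-0.016)^2 + (-0.044)^2 + (0.209)^2 = 0.000256 + 0.001936 + 0.043681 = 0.045873.
  gamma(0) = 3 * (1 + 0.045873) = 3 * 1.045873 = 3.137619, which rounds to 3.1376.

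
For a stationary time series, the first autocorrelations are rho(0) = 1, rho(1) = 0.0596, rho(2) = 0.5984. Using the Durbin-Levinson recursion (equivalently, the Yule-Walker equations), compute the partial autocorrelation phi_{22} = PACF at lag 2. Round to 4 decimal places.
\phi_{22} = 0.5970

The PACF at lag k is phi_{kk}, the last component of the solution
to the Yule-Walker system G_k phi = r_k where
  (G_k)_{ij} = rho(|i - j|), (r_k)_i = rho(i), i,j = 1..k.
Equivalently, Durbin-Levinson gives phi_{kk} iteratively:
  phi_{11} = rho(1)
  phi_{kk} = [rho(k) - sum_{j=1..k-1} phi_{k-1,j} rho(k-j)]
            / [1 - sum_{j=1..k-1} phi_{k-1,j} rho(j)],
  phi_{k,j} = phi_{k-1,j} - phi_{kk} phi_{k-1,k-j},  j = 1..k-1.
Step k = 1:
  phi_11 = rho(1) = 0.0596.
Step k = 2:
  phi_22 = [rho(2) - phi_11 rho(1)] / [1 - phi_11 rho(1)] = [0.5984 - (0.0596)(0.0596)] / [1 - (0.0596)(0.0596)]
         = 0.59484784 / 0.99644784 = 0.597.
Therefore phi_{22} = 0.5970.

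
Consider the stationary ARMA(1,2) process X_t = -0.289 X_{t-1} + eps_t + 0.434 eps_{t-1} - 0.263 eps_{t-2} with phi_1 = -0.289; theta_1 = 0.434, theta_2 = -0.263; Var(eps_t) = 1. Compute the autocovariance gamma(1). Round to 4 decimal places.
\gamma(1) = 0.0715

Multiply the model equation by X_{t-k} and take expectations. With theta_0 = psi_0 = 1 and psi_j the MA(infinity) weights, this gives
  gamma(k) - sum_i phi_i gamma(k-i) = c_k,
  c_k = sigma^2 * sum_{j=k..q} theta_j psi_{j-k}   (c_k = 0 for k > q),
using gamma(-m) = gamma(m).
psi-weights needed (psi_j = theta_j + sum_i phi_i psi_{j-i}):
  psi_1 = theta_1 + phi_1 = 0.434 + (-0.289) = 0.145
  psi_2 = theta_2 + phi_1 psi_1 = -0.263 + (-0.289)(0.145) = -0.304905
Right-hand sides:
  c_0 = sigma^2 (1 + theta_1 psi_1 + theta_2 psi_2) = 1 * (1 + (0.434)(0.145) + (-0.263)(-0.304905)) = 1 * 1.14312 = 1.14312
  c_1 = sigma^2 (theta_1 + theta_2 psi_1) = 1 * (0.434 + (-0.263)(0.145)) = 0.395865
  c_2 = sigma^2 theta_2 = 1 * (-0.263) = -0.263
Equations for k = 0 and k = 1 (AR order 1):
  gamma(0) = phi_1 gamma(1) + c_0
  gamma(1) = phi_1 gamma(0) + c_1
Substituting the second into the first: gamma(0) (1 - phi_1^2) = c_0 + phi_1 c_1, so
  gamma(0) = (c_0 + phi_1 c_1) / (1 - phi_1^2) = (1.14312 + (-0.289)(0.395865)) / (1 - (-0.289)^2) = 1.028715 / 0.916479 = 1.122464.
  gamma(1) = phi_1 gamma(0) + c_1 = (-0.289)(1.122464) + (0.395865) = 0.071473.
Therefore gamma(1) = 0.0715 (to 4 decimal places).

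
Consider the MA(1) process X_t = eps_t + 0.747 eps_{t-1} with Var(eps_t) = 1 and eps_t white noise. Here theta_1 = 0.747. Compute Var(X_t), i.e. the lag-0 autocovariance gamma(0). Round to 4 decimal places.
\gamma(0) = 1.5580

For an MA(q) process X_t = eps_t + sum_i theta_i eps_{t-i} with
Var(eps_t) = sigma^2, the variance is
  gamma(0) = sigma^2 * (1 + sum_i theta_i^2).
  sum_i theta_i^2 = (0.747)^2 = 0.558009.
  gamma(0) = 1 * (1 + 0.558009) = 1 * 1.558009 = 1.558009, which rounds to 1.5580.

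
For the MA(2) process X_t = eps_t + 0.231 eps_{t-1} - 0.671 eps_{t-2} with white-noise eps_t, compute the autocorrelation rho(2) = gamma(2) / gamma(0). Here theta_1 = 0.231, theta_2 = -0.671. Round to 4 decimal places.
\rho(2) = -0.4463

For an MA(q) process with theta_0 = 1, the autocovariance is
  gamma(k) = sigma^2 * sum_{i=0..q-k} theta_i * theta_{i+k},
and rho(k) = gamma(k) / gamma(0). Sigma^2 cancels.
  numerator   = (1)*(-0.671) = -0.671.
  denominator = (1)^2 + (0.231)^2 + (-0.671)^2 = 1.503602.
  rho(2) = -0.671 / 1.503602 = -0.4463.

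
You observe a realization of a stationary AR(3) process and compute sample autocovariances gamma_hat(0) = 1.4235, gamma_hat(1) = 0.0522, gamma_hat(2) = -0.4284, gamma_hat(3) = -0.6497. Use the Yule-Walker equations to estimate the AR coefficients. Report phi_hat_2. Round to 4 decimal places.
\hat\phi_{2} = -0.2800

The Yule-Walker equations for an AR(p) process read, in matrix form,
  Gamma_p phi = r_p,   with   (Gamma_p)_{ij} = gamma(|i - j|),
                       (r_p)_i = gamma(i),   i,j = 1..p.
Substitute the sample gammas (Toeplitz matrix and right-hand side of size 3):
  Gamma_p = [[1.4235, 0.0522, -0.4284], [0.0522, 1.4235, 0.0522], [-0.4284, 0.0522, 1.4235]]
  r_p     = [0.0522, -0.4284, -0.6497]
Written out (R1..R3):
  (R1) 1.4235 phi_1 + 0.0522 phi_2 - 0.4284 phi_3 = 0.0522
  (R2) 0.0522 phi_1 + 1.4235 phi_2 + 0.0522 phi_3 = -0.4284
  (R3) -0.4284 phi_1 + 0.0522 phi_2 + 1.4235 phi_3 = -0.6497
Gaussian elimination:
  R2 <- R2 - (0.0522/1.4235) R1 = R2 - (0.03667) R1:  1.421586 phi_2 + 0.06791 phi_3 = -0.430314
  R3 <- R3 - (-0.4284/1.4235) R1 = R3 - (-0.300948) R1:  0.06791 phi_2 + 1.294574 phi_3 = -0.63399
  R3 <- R3 - (0.06791/1.421586) R2 = R3 - (0.04777) R2:  1.29133 phi_3 = -0.613434
Back-substitution:
  phi_hat_3 = -0.613434 / 1.29133 = -0.475041
  phi_hat_2 = (-0.430314 - (0.06791)(-0.475041)) / 1.421586 = -0.280007
  phi_hat_1 = (0.0522 - (0.0522)(-0.280007) - (-0.4284)(-0.475041)) / 1.4235 = -0.096025
So phi_hat = [-0.0960, -0.2800, -0.4750].
Therefore phi_hat_2 = -0.2800.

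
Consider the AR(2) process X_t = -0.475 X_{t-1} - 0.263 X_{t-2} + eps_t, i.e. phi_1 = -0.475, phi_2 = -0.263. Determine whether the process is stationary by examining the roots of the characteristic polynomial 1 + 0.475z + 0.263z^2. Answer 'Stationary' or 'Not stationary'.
\text{Stationary}

The AR(p) characteristic polynomial is P(z) = 1 + 0.475z + 0.263z^2.
Stationarity requires all roots to lie outside the unit circle, i.e. |z| > 1 for every root.
Set 1 + (0.475) z + (0.263) z^2 = 0, i.e. a z^2 + b z + c = 0 with a = 0.263, b = 0.475, c = 1.
Discriminant D = b^2 - 4ac = (0.475)^2 - 4*(0.263)*1 = 0.225625 - (1.052) = -0.826375.
D < 0, so the roots are the complex-conjugate pair z = (-b +/- i sqrt(-D)) / (2a) = -0.903 +/- 1.7282i.
For a conjugate pair |z|^2 = z * conj(z) = (product of roots) = c/a = 1/(0.263) = 3.802281, so |z| = sqrt(3.802281) = 1.9499 for both roots.
Moduli of all roots: 1.9499, 1.9499.
All moduli strictly greater than 1? Yes.
Verdict: Stationary.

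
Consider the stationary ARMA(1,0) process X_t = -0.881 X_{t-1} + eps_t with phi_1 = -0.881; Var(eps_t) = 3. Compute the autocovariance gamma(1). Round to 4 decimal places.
\gamma(1) = -11.8076

Multiply the model equation by X_{t-k} and take expectations. With theta_0 = psi_0 = 1 and psi_j the MA(infinity) weights, this gives
  gamma(k) - sum_i phi_i gamma(k-i) = c_k,
  c_k = sigma^2 * sum_{j=k..q} theta_j psi_{j-k}   (c_k = 0 for k > q),
using gamma(-m) = gamma(m).
Pure AR (q = 0): c_0 = sigma^2 = 3, c_k = 0 for k >= 1.
Equations for k = 0 and k = 1 (AR order 1):
  gamma(0) = phi_1 gamma(1) + c_0
  gamma(1) = phi_1 gamma(0) + c_1
Substituting the second into the first: gamma(0) (1 - phi_1^2) = c_0 + phi_1 c_1, so
  gamma(0) = c_0 / (1 - phi_1^2) = 3 / (1 - (-0.881)^2) = 3 / 0.223839 = 13.40249.
  gamma(1) = phi_1 gamma(0) = (-0.881)(13.40249) = -11.807594.
Therefore gamma(1) = -11.8076 (to 4 decimal places).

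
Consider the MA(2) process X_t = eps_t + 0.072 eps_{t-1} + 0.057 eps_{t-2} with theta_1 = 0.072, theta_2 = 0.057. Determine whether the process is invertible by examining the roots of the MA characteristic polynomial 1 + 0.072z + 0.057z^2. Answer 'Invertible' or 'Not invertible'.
\text{Invertible}

The MA(q) characteristic polynomial is P(z) = 1 + 0.072z + 0.057z^2.
Invertibility requires all roots to lie outside the unit circle, i.e. |z| > 1 for every root.
Set 1 + (0.072) z + (0.057) z^2 = 0, i.e. a z^2 + b z + c = 0 with a = 0.057, b = 0.072, c = 1.
Discriminant D = b^2 - 4ac = (0.072)^2 - 4*(0.057)*1 = 0.005184 - (0.228) = -0.222816.
D < 0, so the roots are the complex-conjugate pair z = (-b +/- i sqrt(-D)) / (2a) = -0.6316 +/- 4.1406i.
For a conjugate pair |z|^2 = z * conj(z) = (product of roots) = c/a = 1/(0.057) = 17.54386, so |z| = sqrt(17.54386) = 4.1885 for both roots.
Moduli of all roots: 4.1885, 4.1885.
All moduli strictly greater than 1? Yes.
Verdict: Invertible.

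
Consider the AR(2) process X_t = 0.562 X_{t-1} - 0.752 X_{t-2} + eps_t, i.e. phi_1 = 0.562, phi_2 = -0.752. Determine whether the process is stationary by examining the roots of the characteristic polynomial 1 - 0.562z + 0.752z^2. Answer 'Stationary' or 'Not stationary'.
\text{Stationary}

The AR(p) characteristic polynomial is P(z) = 1 - 0.562z + 0.752z^2.
Stationarity requires all roots to lie outside the unit circle, i.e. |z| > 1 for every root.
Set 1 + (-0.562) z + (0.752) z^2 = 0, i.e. a z^2 + b z + c = 0 with a = 0.752, b = -0.562, c = 1.
Discriminant D = b^2 - 4ac = (-0.562)^2 - 4*(0.752)*1 = 0.315844 - (3.008) = -2.692156.
D < 0, so the roots are the complex-conjugate pair z = (-b +/- i sqrt(-D)) / (2a) = 0.3737 +/- 1.0909i.
For a conjugate pair |z|^2 = z * conj(z) = (product of roots) = c/a = 1/(0.752) = 1.329787, so |z| = sqrt(1.329787) = 1.1532 for both roots.
Moduli of all roots: 1.1532, 1.1532.
All moduli strictly greater than 1? Yes.
Verdict: Stationary.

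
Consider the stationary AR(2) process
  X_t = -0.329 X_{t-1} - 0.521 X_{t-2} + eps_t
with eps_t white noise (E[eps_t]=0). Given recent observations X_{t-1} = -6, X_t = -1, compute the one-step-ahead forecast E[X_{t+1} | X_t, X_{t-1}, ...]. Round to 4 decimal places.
E[X_{t+1} \mid \mathcal F_t] = 3.4550

For an AR(p) model X_t = c + sum_i phi_i X_{t-i} + eps_t, the
one-step-ahead conditional mean is
  E[X_{t+1} | X_t, ...] = c + sum_i phi_i X_{t+1-i}.
Substitute known values:
  E[X_{t+1} | ...] = (-0.329) * (-1) + (-0.521) * (-6)
                   = 3.4550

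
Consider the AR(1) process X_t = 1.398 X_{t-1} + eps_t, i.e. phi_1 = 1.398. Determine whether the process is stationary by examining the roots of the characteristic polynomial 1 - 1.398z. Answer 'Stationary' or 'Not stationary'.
\text{Not stationary}

The AR(p) characteristic polynomial is P(z) = 1 - 1.398z.
Stationarity requires all roots to lie outside the unit circle, i.e. |z| > 1 for every root.
This is linear in z: 1 + (-1.398) z = 0  =>  z = -1/(-1.398) = 0.715308,  |z| = 0.715308.
Moduli of all roots: 0.7153.
All moduli strictly greater than 1? No.
Verdict: Not stationary.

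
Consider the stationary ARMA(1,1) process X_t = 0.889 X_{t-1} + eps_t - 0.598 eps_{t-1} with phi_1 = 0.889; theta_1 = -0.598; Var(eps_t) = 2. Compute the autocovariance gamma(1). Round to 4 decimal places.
\gamma(1) = 1.3001

Multiply the model equation by X_{t-k} and take expectations. With theta_0 = psi_0 = 1 and psi_j the MA(infinity) weights, this gives
  gamma(k) - sum_i phi_i gamma(k-i) = c_k,
  c_k = sigma^2 * sum_{j=k..q} theta_j psi_{j-k}   (c_k = 0 for k > q),
using gamma(-m) = gamma(m).
psi-weights needed (psi_j = theta_j + sum_i phi_i psi_{j-i}):
  psi_1 = theta_1 + phi_1 = -0.598 + (0.889) = 0.291
Right-hand sides:
  c_0 = sigma^2 (1 + theta_1 psi_1) = 2 * (1 + (-0.598)(0.291)) = 2 * 0.825982 = 1.651964
  c_1 = sigma^2 theta_1 = 2 * (-0.598) = -1.196
  c_2 = 0
Equations for k = 0 and k = 1 (AR order 1):
  gamma(0) = phi_1 gamma(1) + c_0
  gamma(1) = phi_1 gamma(0) + c_1
Substituting the second into the first: gamma(0) (1 - phi_1^2) = c_0 + phi_1 c_1, so
  gamma(0) = (c_0 + phi_1 c_1) / (1 - phi_1^2) = (1.651964 + (0.889)(-1.196)) / (1 - (0.889)^2) = 0.58872 / 0.209679 = 2.80772.
  gamma(1) = phi_1 gamma(0) + c_1 = (0.889)(2.80772) + (-1.196) = 1.300063.
Therefore gamma(1) = 1.3001 (to 4 decimal places).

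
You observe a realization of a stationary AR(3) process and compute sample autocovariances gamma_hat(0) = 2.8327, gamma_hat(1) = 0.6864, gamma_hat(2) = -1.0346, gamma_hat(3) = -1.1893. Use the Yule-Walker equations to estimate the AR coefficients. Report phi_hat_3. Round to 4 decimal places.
\hat\phi_{3} = -0.2430

The Yule-Walker equations for an AR(p) process read, in matrix form,
  Gamma_p phi = r_p,   with   (Gamma_p)_{ij} = gamma(|i - j|),
                       (r_p)_i = gamma(i),   i,j = 1..p.
Substitute the sample gammas (Toeplitz matrix and right-hand side of size 3):
  Gamma_p = [[2.8327, 0.6864, -1.0346], [0.6864, 2.8327, 0.6864], [-1.0346, 0.6864, 2.8327]]
  r_p     = [0.6864, -1.0346, -1.1893]
Written out (R1..R3):
  (R1) 2.8327 phi_1 + 0.6864 phi_2 - 1.0346 phi_3 = 0.6864
  (R2) 0.6864 phi_1 + 2.8327 phi_2 + 0.6864 phi_3 = -1.0346
  (R3) -1.0346 phi_1 + 0.6864 phi_2 + 2.8327 phi_3 = -1.1893
Gaussian elimination:
  R2 <- R2 - (0.6864/2.8327) R1 = R2 - (0.242313) R1:  2.666376 phi_2 + 0.937097 phi_3 = -1.200924
  R3 <- R3 - (-1.0346/2.8327) R1 = R3 - (-0.365235) R1:  0.937097 phi_2 + 2.454828 phi_3 = -0.938603
  R3 <- R3 - (0.937097/2.666376) R2 = R3 - (0.35145) R2:  2.125486 phi_3 = -0.516539
Back-substitution:
  phi_hat_3 = -0.516539 / 2.125486 = -0.243022
  phi_hat_2 = (-1.200924 - (0.937097)(-0.243022)) / 2.666376 = -0.364986
  phi_hat_1 = (0.6864 - (0.6864)(-0.364986) - (-1.0346)(-0.243022)) / 2.8327 = 0.241994
So phi_hat = [0.2420, -0.3650, -0.2430].
Therefore phi_hat_3 = -0.2430.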